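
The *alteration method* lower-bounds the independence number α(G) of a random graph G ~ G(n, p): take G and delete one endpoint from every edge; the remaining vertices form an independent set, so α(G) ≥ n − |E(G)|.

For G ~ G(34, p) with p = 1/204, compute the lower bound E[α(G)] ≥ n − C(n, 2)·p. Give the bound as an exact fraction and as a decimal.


E[|E(G)|] = C(34, 2)·p = 561 · (1/204) = 11/4.
E[α(G)] ≥ n − E[|E(G)|] = 34 − 11/4 = 125/4.
Numerically: ≈ 31.250.
(This is only a lower bound; the true E[α(G)] may be larger.)

E[α(G)] ≥ 125/4 ≈ 31.250.


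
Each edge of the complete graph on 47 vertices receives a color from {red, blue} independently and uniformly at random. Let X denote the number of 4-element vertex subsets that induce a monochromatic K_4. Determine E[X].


Let X = Σ_S X_S over the C(47, 4) = 178365 subsets S of size 4, where X_S = 1 if the K_4 on S is monochromatic.
For a fixed S, the K_4 on S has C(4, 2) = 6 edges. P[all 6 edges red] = (1/2)^6, and likewise for blue, so P[monochromatic] = 2·(1/2)^6 = 2^{1 − 6} = 1/32.
By linearity of expectation: E[X] = C(47, 4) · 2^{1 − 6} = 178365 · 1/32 = 178365/32.
Numerically: E[X] ≈ 5573.906.

E[X] = C(47,4)·2^(1−C(4,2)) = 178365/32 ≈ 5573.906.


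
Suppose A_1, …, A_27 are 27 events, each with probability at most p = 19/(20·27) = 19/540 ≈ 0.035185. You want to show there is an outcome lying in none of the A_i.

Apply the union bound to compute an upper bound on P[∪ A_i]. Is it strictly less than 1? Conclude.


Union bound: P[∪_{i=1}^{27} A_i] ≤ Σ_i P[A_i] ≤ 27·p = 27·(19/540) = 19/20.
Numerically: 19/20 ≈ 0.950000.
Is 19/20 < 1? YES.
Since P[∪ A_i] ≤ 19/20 < 1, the complement has P[∩ A_i^c] ≥ 1 − 19/20 = 1/20 > 0, so some outcome avoids every A_i.

27·p = 19/20 ≈ 0.950000; existence CERTIFIED by the union bound.


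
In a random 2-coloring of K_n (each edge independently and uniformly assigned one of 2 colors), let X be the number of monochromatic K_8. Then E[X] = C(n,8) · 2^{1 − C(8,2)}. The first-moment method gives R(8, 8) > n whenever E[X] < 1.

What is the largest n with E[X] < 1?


We need C(n, 8) · 2^{1 − 28} < 1, i.e. C(n, 8) < 2^{28 − 1} = 134217728.
Check values of n near the boundary:
  n = 37: C(37, 8) = 38608020; 38608020 < 134217728? YES
  n = 38: C(38, 8) = 48903492; 48903492 < 134217728? YES
  n = 39: C(39, 8) = 61523748; 61523748 < 134217728? YES
  n = 40: C(40, 8) = 76904685; 76904685 < 134217728? YES
  n = 41: C(41, 8) = 95548245; 95548245 < 134217728? YES
  n = 42: C(42, 8) = 118030185; 118030185 < 134217728? YES
  n = 43: C(43, 8) = 145008513; 145008513 < 134217728? NO
  n = 44: C(44, 8) = 177232627; 177232627 < 134217728? NO
  n = 45: C(45, 8) = 215553195; 215553195 < 134217728? NO
The largest n with C(n, 8) < 134217728 is n = 42 (where E[X] = 118030185/134217728 ≈ 0.8794). Hence R(8, 8) > 42, i.e. R(8, 8) ≥ 43.

Largest n = 42; hence R(8, 8) > 42.


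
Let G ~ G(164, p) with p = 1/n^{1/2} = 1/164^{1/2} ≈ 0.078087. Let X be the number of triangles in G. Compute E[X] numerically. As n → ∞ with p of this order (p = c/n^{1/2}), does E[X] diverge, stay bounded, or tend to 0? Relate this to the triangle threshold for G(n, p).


Number of potential triangles: C(164, 3) = 721764.
Each occurs with probability p³ ≈ (0.078087)³ ≈ 4.7613952e-04.
By linearity: E[X] = C(164, 3)·p³ ≈ 721764 · 4.7613952e-04 ≈ 343.66036.
Since α = 1/2 < 1, p = c/n^{1/2} ≫ 1/n is above the triangle threshold p ~ 1/n. Asymptotically E[X] ~ (c³/6)·n^{3(1−α)} = (1³/6)·n^{1.5} → ∞; triangles are abundant w.h.p.

E[X] ≈ 343.66036; in regime p = Θ(1/n^{1/2}) E[X] diverges (above the triangle threshold p ~ 1/n).


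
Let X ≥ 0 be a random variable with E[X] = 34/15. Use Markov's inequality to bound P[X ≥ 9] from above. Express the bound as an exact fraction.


μ = E[X] = 34/15, a = 9.
Markov: P[X ≥ 9] ≤ μ/a = (34/15)/9 = 34/135.
Numerically: ≈ 0.2519.
(Since a = 9 > μ = 2.2667, the bound 34/135 is < 1 and informative.)

P[X ≥ 9] ≤ 34/135 ≈ 0.2519.


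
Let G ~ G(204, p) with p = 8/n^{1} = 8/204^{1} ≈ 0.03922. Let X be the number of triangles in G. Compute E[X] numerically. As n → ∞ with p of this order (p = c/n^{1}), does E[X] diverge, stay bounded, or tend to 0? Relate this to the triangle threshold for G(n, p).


Number of potential triangles: C(204, 3) = 1394204.
Each occurs with probability p³ ≈ (0.03922)³ ≈ 6.030863e-05.
By linearity: E[X] = C(204, 3)·p³ ≈ 1394204 · 6.030863e-05 ≈ 84.0825.
Here α = 1, so p = 8/n is exactly at the triangle threshold p ~ 1/n. Asymptotically E[X] → c³/6 = 8³/6 = 256/3 ≈ 85.3333, a bounded constant. In this regime the triangle count is asymptotically Poisson(c³/6).

E[X] ≈ 84.0825; in regime p = Θ(1/n^{1}) E[X] stays bounded (at the triangle threshold p ~ 1/n).


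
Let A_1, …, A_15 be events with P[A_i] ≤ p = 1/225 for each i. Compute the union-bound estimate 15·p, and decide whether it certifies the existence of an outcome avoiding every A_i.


Union bound: P[∪_{i=1}^{15} A_i] ≤ Σ_i P[A_i] ≤ 15·p = 15·(1/225) = 1/15.
Numerically: 1/15 ≈ 0.067.
Is 1/15 < 1? YES.
Since P[∪ A_i] ≤ 1/15 < 1, the complement has P[∩ A_i^c] ≥ 1 − 1/15 = 14/15 > 0, so some outcome avoids every A_i.

15·p = 1/15 ≈ 0.067; existence CERTIFIED by the union bound.


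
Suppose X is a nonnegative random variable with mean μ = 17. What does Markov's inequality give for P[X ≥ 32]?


μ = E[X] = 17, a = 32.
Markov: P[X ≥ 32] ≤ μ/a = (17)/32 = 17/32.
Numerically: ≈ 0.5312.
(Since a = 32 > μ = 17.0000, the bound 17/32 is < 1 and informative.)

P[X ≥ 32] ≤ 17/32 ≈ 0.5312.


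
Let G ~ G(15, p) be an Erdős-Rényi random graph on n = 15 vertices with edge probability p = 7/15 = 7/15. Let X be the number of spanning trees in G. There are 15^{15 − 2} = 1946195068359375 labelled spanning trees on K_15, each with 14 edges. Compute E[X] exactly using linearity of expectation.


K_15 has 15^{15 − 2} = 1946195068359375 labelled spanning trees.
For each such spanning tree H, let X_H = 1 if all 14 edges of H are present in G. Then P[X_H = 1] = p^{14} = (7/15)^{14} = 678223072849/29192926025390625.
Summing the indicators: E[X] = Σ_H E[X_H] = 1946195068359375 · p^{14} = 1946195068359375 · 678223072849/29192926025390625 = 678223072849/15.
Numerically: E[X] ≈ 4.52e+10.

E[X] = 1946195068359375 · (7/15)^{14} = 678223072849/15 ≈ 4.52e+10.


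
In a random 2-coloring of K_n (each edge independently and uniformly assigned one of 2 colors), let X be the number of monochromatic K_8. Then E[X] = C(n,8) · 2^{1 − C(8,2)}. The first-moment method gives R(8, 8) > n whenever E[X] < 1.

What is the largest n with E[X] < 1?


We need C(n, 8) · 2^{1 − 28} < 1, i.e. C(n, 8) < 2^{28 − 1} = 134217728.
Check values of n near the boundary:
  n = 37: C(37, 8) = 38608020; 38608020 < 134217728? YES
  n = 38: C(38, 8) = 48903492; 48903492 < 134217728? YES
  n = 39: C(39, 8) = 61523748; 61523748 < 134217728? YES
  n = 40: C(40, 8) = 76904685; 76904685 < 134217728? YES
  n = 41: C(41, 8) = 95548245; 95548245 < 134217728? YES
  n = 42: C(42, 8) = 118030185; 118030185 < 134217728? YES
  n = 43: C(43, 8) = 145008513; 145008513 < 134217728? NO
  n = 44: C(44, 8) = 177232627; 177232627 < 134217728? NO
The largest n with C(n, 8) < 134217728 is n = 42 (where E[X] = 118030185/134217728 ≈ 0.879). Hence R(8, 8) > 42, i.e. R(8, 8) ≥ 43.

Largest n = 42; hence R(8, 8) > 42.


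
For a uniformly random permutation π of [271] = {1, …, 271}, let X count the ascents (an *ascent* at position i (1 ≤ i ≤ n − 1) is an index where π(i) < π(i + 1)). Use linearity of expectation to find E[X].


Write X = Σ X_I over i = 1, …, 270, with X_I the indicator of one ascent.
There are 270 indicators.
For each fixed i, the pair (π(i), π(i+1)) is a uniformly random ordered pair of distinct values from {1, …, 271}; by symmetry P[π(i) < π(i+1)] = 1/2.
By linearity: E[X] = 270 · (1/2) = (271 − 1) · (1/2) = 135 ≈ 135.000000.

E[X] = 135 = 135.000000.


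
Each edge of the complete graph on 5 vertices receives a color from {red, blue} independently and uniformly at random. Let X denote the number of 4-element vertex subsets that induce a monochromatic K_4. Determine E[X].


Let X = Σ_S X_S over the C(5, 4) = 5 subsets S of size 4, where X_S = 1 if the K_4 on S is monochromatic.
For a fixed S, the K_4 on S has C(4, 2) = 6 edges. P[all 6 edges red] = (1/2)^6, and likewise for blue, so P[monochromatic] = 2·(1/2)^6 = 2^{1 − 6} = 1/32.
By linearity: E[X] = C(5, 4) · 2^{1 − 6} = 5 · 1/32 = 5/32.
Numerically: E[X] ≈ 0.156.

E[X] = C(5,4)·2^(1−C(4,2)) = 5/32 ≈ 0.156.


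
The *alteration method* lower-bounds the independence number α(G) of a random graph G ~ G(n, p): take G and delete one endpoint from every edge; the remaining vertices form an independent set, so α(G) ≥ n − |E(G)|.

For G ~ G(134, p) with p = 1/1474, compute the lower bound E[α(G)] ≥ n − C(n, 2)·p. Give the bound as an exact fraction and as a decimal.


E[|E(G)|] = C(134, 2)·p = 8911 · (1/1474) = 133/22.
E[α(G)] ≥ n − E[|E(G)|] = 134 − 133/22 = 2815/22.
Numerically: ≈ 127.954545.
(This is only a lower bound; the true E[α(G)] may be larger.)

E[α(G)] ≥ 2815/22 ≈ 127.954545.


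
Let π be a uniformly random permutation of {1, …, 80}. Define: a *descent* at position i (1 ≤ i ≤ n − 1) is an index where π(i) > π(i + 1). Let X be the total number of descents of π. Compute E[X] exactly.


Write X = Σ X_I over i = 1, …, 79, with X_I the indicator of one descent.
There are 79 indicators.
For each fixed i, the pair (π(i), π(i+1)) is a uniformly random ordered pair of distinct values from {1, …, 80}; by symmetry P[π(i) > π(i+1)] = 1/2.
By linearity: E[X] = 79 · (1/2) = (80 − 1) · (1/2) = 79/2 ≈ 39.5000.

E[X] = 79/2 = 39.5000.


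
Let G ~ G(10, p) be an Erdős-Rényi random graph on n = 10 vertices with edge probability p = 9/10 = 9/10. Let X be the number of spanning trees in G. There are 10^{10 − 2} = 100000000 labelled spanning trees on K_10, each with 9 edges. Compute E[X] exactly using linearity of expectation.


K_10 has 10^{10 − 2} = 100000000 labelled spanning trees.
For each such spanning tree H, let X_H = 1 if all 9 edges of H are present in G. Then P[X_H = 1] = p^{9} = (9/10)^{9} = 387420489/1000000000.
Summing the indicators: E[X] = Σ_H E[X_H] = 100000000 · p^{9} = 100000000 · 387420489/1000000000 = 387420489/10.
Numerically: E[X] ≈ 3.8742e+07.

E[X] = 100000000 · (9/10)^{9} = 387420489/10 ≈ 3.8742e+07.


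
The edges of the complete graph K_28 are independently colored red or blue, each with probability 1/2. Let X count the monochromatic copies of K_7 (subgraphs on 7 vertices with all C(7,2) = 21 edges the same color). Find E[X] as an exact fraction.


Let X = Σ_S X_S over the C(28, 7) = 1184040 subsets S of size 7, where X_S = 1 if the K_7 on S is monochromatic.
For a fixed S, the K_7 on S has C(7, 2) = 21 edges. P[all 21 edges red] = (1/2)^21, and likewise for blue, so P[monochromatic] = 2·(1/2)^21 = 2^{1 − 21} = 1/1048576.
By linearity of expectation: E[X] = C(28, 7) · 2^{1 − 21} = 1184040 · 1/1048576 = 148005/131072.
Numerically: E[X] ≈ 1.129.

E[X] = C(28,7)·2^(1−C(7,2)) = 148005/131072 ≈ 1.129.


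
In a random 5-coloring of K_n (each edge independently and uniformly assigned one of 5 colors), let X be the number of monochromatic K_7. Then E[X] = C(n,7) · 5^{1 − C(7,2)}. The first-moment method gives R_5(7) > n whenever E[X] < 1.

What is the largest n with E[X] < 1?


We need C(n, 7) · 5^{1 − 21} < 1, i.e. C(n, 7) < 5^{21 − 1} = 95367431640625.
Check values of n near the boundary:
  n = 333: C(333, 7) = 84549532139028; 84549532139028 < 95367431640625? YES
  n = 334: C(334, 7) = 86359460961576; 86359460961576 < 95367431640625? YES
  n = 335: C(335, 7) = 88202498238195; 88202498238195 < 95367431640625? YES
  n = 336: C(336, 7) = 90079147136880; 90079147136880 < 95367431640625? YES
  n = 337: C(337, 7) = 91989916924632; 91989916924632 < 95367431640625? YES
  n = 338: C(338, 7) = 93935323022736; 93935323022736 < 95367431640625? YES
  n = 339: C(339, 7) = 95915887062372; 95915887062372 < 95367431640625? NO
  n = 340: C(340, 7) = 97932136940560; 97932136940560 < 95367431640625? NO
  n = 341: C(341, 7) = 99984606876440; 99984606876440 < 95367431640625? NO
The largest n with C(n, 7) < 95367431640625 is n = 338 (where E[X] = 93935323022736/95367431640625 ≈ 0.984983). Hence R_5(7) > 338, i.e. R_5(7) ≥ 339.

Largest n = 338; hence R_5(7) > 338.


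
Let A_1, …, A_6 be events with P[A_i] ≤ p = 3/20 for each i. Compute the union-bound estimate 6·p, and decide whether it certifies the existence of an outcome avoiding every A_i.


Union bound: P[∪_{i=1}^{6} A_i] ≤ Σ_i P[A_i] ≤ 6·p = 6·(3/20) = 9/10.
Numerically: 9/10 ≈ 0.900000.
Is 9/10 < 1? YES.
Since P[∪ A_i] ≤ 9/10 < 1, the complement has P[∩ A_i^c] ≥ 1 − 9/10 = 1/10 > 0, so some outcome avoids every A_i.

6·p = 9/10 ≈ 0.900000; existence CERTIFIED by the union bound.


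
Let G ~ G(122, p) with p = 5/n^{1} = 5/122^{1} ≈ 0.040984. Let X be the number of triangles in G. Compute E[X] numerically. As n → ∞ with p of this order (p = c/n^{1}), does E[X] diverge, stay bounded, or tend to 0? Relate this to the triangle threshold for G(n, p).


Number of potential triangles: C(122, 3) = 295240.
Each occurs with probability p³ ≈ (0.040984)³ ≈ 6.8838361e-05.
By linearity: E[X] = C(122, 3)·p³ ≈ 295240 · 6.8838361e-05 ≈ 20.32384.
Here α = 1, so p = 5/n is exactly at the triangle threshold p ~ 1/n. Asymptotically E[X] → c³/6 = 5³/6 = 125/6 ≈ 20.83333, a bounded constant. In this regime the triangle count is asymptotically Poisson(c³/6).

E[X] ≈ 20.32384; in regime p = Θ(1/n^{1}) E[X] stays bounded (at the triangle threshold p ~ 1/n).


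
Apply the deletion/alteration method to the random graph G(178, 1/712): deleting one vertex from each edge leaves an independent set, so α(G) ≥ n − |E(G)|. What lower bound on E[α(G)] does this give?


E[|E(G)|] = C(178, 2)·p = 15753 · (1/712) = 177/8.
E[α(G)] ≥ n − E[|E(G)|] = 178 − 177/8 = 1247/8.
Numerically: ≈ 155.875000.
(This is only a lower bound; the true E[α(G)] may be larger.)

E[α(G)] ≥ 1247/8 ≈ 155.875000.


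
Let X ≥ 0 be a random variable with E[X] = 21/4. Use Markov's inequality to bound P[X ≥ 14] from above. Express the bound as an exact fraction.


μ = E[X] = 21/4, a = 14.
Markov: P[X ≥ 14] ≤ μ/a = (21/4)/14 = 3/8.
Numerically: ≈ 0.3750.
(Since a = 14 > μ = 5.2500, the bound 3/8 is < 1 and informative.)

P[X ≥ 14] ≤ 3/8 ≈ 0.3750.


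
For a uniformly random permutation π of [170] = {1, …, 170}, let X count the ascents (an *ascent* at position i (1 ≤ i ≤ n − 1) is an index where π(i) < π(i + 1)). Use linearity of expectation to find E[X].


Write X = Σ X_I over i = 1, …, 169, with X_I the indicator of one ascent.
There are 169 indicators.
For each fixed i, the pair (π(i), π(i+1)) is a uniformly random ordered pair of distinct values from {1, …, 170}; by symmetry P[π(i) < π(i+1)] = 1/2.
By linearity: E[X] = 169 · (1/2) = (170 − 1) · (1/2) = 169/2 ≈ 84.50000.

E[X] = 169/2 = 84.50000.


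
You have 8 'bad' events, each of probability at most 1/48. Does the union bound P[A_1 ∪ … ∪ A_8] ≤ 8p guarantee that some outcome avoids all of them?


Union bound: P[∪_{i=1}^{8} A_i] ≤ Σ_i P[A_i] ≤ 8·p = 8·(1/48) = 1/6.
Numerically: 1/6 ≈ 0.167.
Is 1/6 < 1? YES.
Since P[∪ A_i] ≤ 1/6 < 1, the complement has P[∩ A_i^c] ≥ 1 − 1/6 = 5/6 > 0, so some outcome avoids every A_i.

8·p = 1/6 ≈ 0.167; existence CERTIFIED by the union bound.


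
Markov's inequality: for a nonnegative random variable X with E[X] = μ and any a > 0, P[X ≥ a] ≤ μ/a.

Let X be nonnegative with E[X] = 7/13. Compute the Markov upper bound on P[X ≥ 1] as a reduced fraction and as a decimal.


μ = E[X] = 7/13, a = 1.
Markov: P[X ≥ 1] ≤ μ/a = (7/13)/1 = 7/13.
Numerically: ≈ 0.5385.
(Since a = 1 > μ = 0.5385, the bound 7/13 is < 1 and informative.)

P[X ≥ 1] ≤ 7/13 ≈ 0.5385.


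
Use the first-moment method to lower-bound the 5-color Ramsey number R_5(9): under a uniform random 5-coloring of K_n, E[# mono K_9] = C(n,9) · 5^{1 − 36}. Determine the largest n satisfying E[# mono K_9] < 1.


We need C(n, 9) · 5^{1 − 36} < 1, i.e. C(n, 9) < 5^{36 − 1} = 2910383045673370361328125.
Check values of n near the boundary:
  n = 2166: C(2166, 9) = 2844037944203015677277940; 2844037944203015677277940 < 2910383045673370361328125? YES
  n = 2167: C(2167, 9) = 2855899084841489792706810; 2855899084841489792706810 < 2910383045673370361328125? YES
  n = 2168: C(2168, 9) = 2867804175977929537095120; 2867804175977929537095120 < 2910383045673370361328125? YES
  n = 2169: C(2169, 9) = 2879753360044504243499683; 2879753360044504243499683 < 2910383045673370361328125? YES
  n = 2170: C(2170, 9) = 2891746779868845075610510; 2891746779868845075610510 < 2910383045673370361328125? YES
  n = 2171: C(2171, 9) = 2903784578674959601827205; 2903784578674959601827205 < 2910383045673370361328125? YES
  n = 2172: C(2172, 9) = 2915866900084148060642020; 2915866900084148060642020 < 2910383045673370361328125? NO
  n = 2173: C(2173, 9) = 2927993888115921319674265; 2927993888115921319674265 < 2910383045673370361328125? NO
The largest n with C(n, 9) < 2910383045673370361328125 is n = 2171 (where E[X] = 580756915734991920365441/582076609134674072265625 ≈ 0.99773). Hence R_5(9) > 2171, i.e. R_5(9) ≥ 2172.

Largest n = 2171; hence R_5(9) > 2171.


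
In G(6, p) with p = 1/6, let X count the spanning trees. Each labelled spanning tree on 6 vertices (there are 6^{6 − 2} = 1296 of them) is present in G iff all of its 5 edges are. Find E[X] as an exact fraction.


K_6 has 6^{6 − 2} = 1296 labelled spanning trees.
For each such spanning tree H, let X_H = 1 if all 5 edges of H are present in G. Then P[X_H = 1] = p^{5} = (1/6)^{5} = 1/7776.
By linearity: E[X] = Σ_H E[X_H] = 1296 · p^{5} = 1296 · 1/7776 = 1/6.
Numerically: E[X] ≈ 0.167.

E[X] = 1296 · (1/6)^{5} = 1/6 ≈ 0.167.


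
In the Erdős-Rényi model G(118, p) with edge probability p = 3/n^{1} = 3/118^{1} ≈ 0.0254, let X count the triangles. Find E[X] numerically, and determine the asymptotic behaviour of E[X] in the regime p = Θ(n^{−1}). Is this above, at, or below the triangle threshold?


Number of potential triangles: C(118, 3) = 266916.
Each occurs with probability p³ ≈ (0.0254)³ ≈ 1.64330e-05.
By linearity: E[X] = C(118, 3)·p³ ≈ 266916 · 1.64330e-05 ≈ 4.386.
Here α = 1, so p = 3/n is exactly at the triangle threshold p ~ 1/n. Asymptotically E[X] → c³/6 = 3³/6 = 9/2 ≈ 4.500, a bounded constant. In this regime the triangle count is asymptotically Poisson(c³/6).

E[X] ≈ 4.386; in regime p = Θ(1/n^{1}) E[X] stays bounded (at the triangle threshold p ~ 1/n).


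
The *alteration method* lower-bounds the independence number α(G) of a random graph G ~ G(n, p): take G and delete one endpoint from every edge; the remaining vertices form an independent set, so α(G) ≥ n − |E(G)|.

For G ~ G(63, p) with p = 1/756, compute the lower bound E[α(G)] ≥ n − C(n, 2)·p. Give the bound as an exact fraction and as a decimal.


E[|E(G)|] = C(63, 2)·p = 1953 · (1/756) = 31/12.
E[α(G)] ≥ n − E[|E(G)|] = 63 − 31/12 = 725/12.
Numerically: ≈ 60.4167.
(This is only a lower bound; the true E[α(G)] may be larger.)

E[α(G)] ≥ 725/12 ≈ 60.4167.


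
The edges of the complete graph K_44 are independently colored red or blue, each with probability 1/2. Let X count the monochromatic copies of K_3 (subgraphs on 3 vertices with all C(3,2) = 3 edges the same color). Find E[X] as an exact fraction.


Let X = Σ_S X_S over the C(44, 3) = 13244 subsets S of size 3, where X_S = 1 if the K_3 on S is monochromatic.
For a fixed S, the K_3 on S has C(3, 2) = 3 edges. P[all 3 edges red] = (1/2)^3, and likewise for blue, so P[monochromatic] = 2·(1/2)^3 = 2^{1 − 3} = 1/4.
Summing: E[X] = C(44, 3) · 2^{1 − 3} = 13244 · 1/4 = 3311.
Numerically: E[X] ≈ 3311.00000.

E[X] = C(44,3)·2^(1−C(3,2)) = 3311 ≈ 3311.00000.


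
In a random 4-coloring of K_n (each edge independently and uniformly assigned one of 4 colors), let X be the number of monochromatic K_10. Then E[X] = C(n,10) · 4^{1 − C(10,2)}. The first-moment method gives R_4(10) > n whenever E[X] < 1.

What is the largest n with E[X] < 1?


We need C(n, 10) · 4^{1 − 45} < 1, i.e. C(n, 10) < 4^{45 − 1} = 309485009821345068724781056.
Check values of n near the boundary:
  n = 2018: C(2018, 10) = 301820606687612220663963508; 301820606687612220663963508 < 309485009821345068724781056? YES
  n = 2019: C(2019, 10) = 303322949179835278009229628; 303322949179835278009229628 < 309485009821345068724781056? YES
  n = 2020: C(2020, 10) = 304832018578739931133653656; 304832018578739931133653656 < 309485009821345068724781056? YES
  n = 2021: C(2021, 10) = 306347841644770462864800616; 306347841644770462864800616 < 309485009821345068724781056? YES
  n = 2022: C(2022, 10) = 307870445231474093395937796; 307870445231474093395937796 < 309485009821345068724781056? YES
  n = 2023: C(2023, 10) = 309399856285778485315440716; 309399856285778485315440716 < 309485009821345068724781056? YES
  n = 2024: C(2024, 10) = 310936101848269937576192656; 310936101848269937576192656 < 309485009821345068724781056? NO
  n = 2025: C(2025, 10) = 312479209053472269772600560; 312479209053472269772600560 < 309485009821345068724781056? NO
  n = 2026: C(2026, 10) = 314029205130126398094885285; 314029205130126398094885285 < 309485009821345068724781056? NO
The largest n with C(n, 10) < 309485009821345068724781056 is n = 2023 (where E[X] = 77349964071444621328860179/77371252455336267181195264 ≈ 0.9997249). Hence R_4(10) > 2023, i.e. R_4(10) ≥ 2024.

Largest n = 2023; hence R_4(10) > 2023.


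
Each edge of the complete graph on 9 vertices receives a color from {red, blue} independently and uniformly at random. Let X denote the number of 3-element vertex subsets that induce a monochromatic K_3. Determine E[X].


Let X = Σ_S X_S over the C(9, 3) = 84 subsets S of size 3, where X_S = 1 if the K_3 on S is monochromatic.
For a fixed S, the K_3 on S has C(3, 2) = 3 edges. P[all 3 edges red] = (1/2)^3, and likewise for blue, so P[monochromatic] = 2·(1/2)^3 = 2^{1 − 3} = 1/4.
By linearity of expectation: E[X] = C(9, 3) · 2^{1 − 3} = 84 · 1/4 = 21.
Numerically: E[X] ≈ 21.00000.

E[X] = C(9,3)·2^(1−C(3,2)) = 21 ≈ 21.00000.


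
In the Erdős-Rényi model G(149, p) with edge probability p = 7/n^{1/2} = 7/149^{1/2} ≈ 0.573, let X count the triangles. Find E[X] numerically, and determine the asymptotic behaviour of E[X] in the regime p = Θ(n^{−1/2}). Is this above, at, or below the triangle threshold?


Number of potential triangles: C(149, 3) = 540274.
Each occurs with probability p³ ≈ (0.573)³ ≈ 1.88588e-01.
By linearity: E[X] = C(149, 3)·p³ ≈ 540274 · 1.88588e-01 ≈ 101889.349.
Since α = 1/2 < 1, p = c/n^{1/2} ≫ 1/n is above the triangle threshold p ~ 1/n. Asymptotically E[X] ~ (c³/6)·n^{3(1−α)} = (7³/6)·n^{1.5} → ∞; triangles are abundant w.h.p.

E[X] ≈ 101889.349; in regime p = Θ(1/n^{1/2}) E[X] diverges (above the triangle threshold p ~ 1/n).


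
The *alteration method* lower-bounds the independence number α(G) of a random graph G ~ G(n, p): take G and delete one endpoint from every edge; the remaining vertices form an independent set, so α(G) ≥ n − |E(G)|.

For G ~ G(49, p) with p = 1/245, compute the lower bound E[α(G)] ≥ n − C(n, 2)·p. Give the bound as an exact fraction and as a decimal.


E[|E(G)|] = C(49, 2)·p = 1176 · (1/245) = 24/5.
E[α(G)] ≥ n − E[|E(G)|] = 49 − 24/5 = 221/5.
Numerically: ≈ 44.20000.
(This is only a lower bound; the true E[α(G)] may be larger.)

E[α(G)] ≥ 221/5 ≈ 44.20000.


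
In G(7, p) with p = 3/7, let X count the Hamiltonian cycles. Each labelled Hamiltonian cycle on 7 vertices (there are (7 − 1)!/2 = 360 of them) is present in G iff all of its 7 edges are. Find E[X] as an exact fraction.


K_7 has (7 − 1)!/2 = 360 labelled Hamiltonian cycles.
For each such Hamiltonian cycle H, let X_H = 1 if all 7 edges of H are present in G. Then P[X_H = 1] = p^{7} = (3/7)^{7} = 2187/823543.
By linearity of expectation: E[X] = Σ_H E[X_H] = 360 · p^{7} = 360 · 2187/823543 = 787320/823543.
Numerically: E[X] ≈ 0.956016.

E[X] = 360 · (3/7)^{7} = 787320/823543 ≈ 0.956016.


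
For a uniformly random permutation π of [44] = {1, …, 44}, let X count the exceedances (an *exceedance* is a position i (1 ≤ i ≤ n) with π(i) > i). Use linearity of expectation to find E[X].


Write X = Σ_{i=1}^{44} X_i, where X_i = 1_{π(i) > i}.
For each fixed i, π(i) is uniform over {1, …, 44} (marginal of a uniform permutation), so P[π(i) > i] = (n − i)/n. Summing: Σ_{i=1}^{44} (n − i)/n = (0 + 1 + … + 43)/44 = 44(44 − 1)/(2·44) = (44 − 1)/2.
Hence E[X] = Σ_{i=1}^{44} (44 − i)/44 = 43/2 ≈ 21.5000.

E[X] = 43/2 = 21.5000.


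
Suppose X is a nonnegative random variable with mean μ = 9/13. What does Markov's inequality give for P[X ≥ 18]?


μ = E[X] = 9/13, a = 18.
Markov: P[X ≥ 18] ≤ μ/a = (9/13)/18 = 1/26.
Numerically: ≈ 0.038.
(Since a = 18 > μ = 0.692, the bound 1/26 is < 1 and informative.)

P[X ≥ 18] ≤ 1/26 ≈ 0.038.


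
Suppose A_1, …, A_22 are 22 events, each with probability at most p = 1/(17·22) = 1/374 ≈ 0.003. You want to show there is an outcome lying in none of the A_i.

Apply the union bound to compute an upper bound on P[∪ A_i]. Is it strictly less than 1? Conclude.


Union bound: P[∪_{i=1}^{22} A_i] ≤ Σ_i P[A_i] ≤ 22·p = 22·(1/374) = 1/17.
Numerically: 1/17 ≈ 0.059.
Is 1/17 < 1? YES.
Since P[∪ A_i] ≤ 1/17 < 1, the complement has P[∩ A_i^c] ≥ 1 − 1/17 = 16/17 > 0, so some outcome avoids every A_i.

22·p = 1/17 ≈ 0.059; existence CERTIFIED by the union bound.


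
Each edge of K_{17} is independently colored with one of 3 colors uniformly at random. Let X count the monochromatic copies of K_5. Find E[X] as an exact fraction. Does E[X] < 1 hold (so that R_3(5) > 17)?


E[X] = C(17, 5) · 3^{1 − 10} = 6188 · 3^{−9} = 6188/19683.
As a reduced fraction: E[X] = 6188/19683 ≈ 0.3143830.
Is E[X] < 1? YES.
Since E[X] < 1, there exists a 3-coloring of K_{17} with no monochromatic K_5; hence R_3(5) > 17.

E[X] = 6188/19683 ≈ 0.3143830; E[X] < 1, so R_3(5) > 17.


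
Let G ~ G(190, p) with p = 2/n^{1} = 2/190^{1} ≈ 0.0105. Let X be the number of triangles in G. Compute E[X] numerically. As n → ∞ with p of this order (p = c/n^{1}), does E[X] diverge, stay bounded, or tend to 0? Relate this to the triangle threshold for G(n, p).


Number of potential triangles: C(190, 3) = 1125180.
Each occurs with probability p³ ≈ (0.0105)³ ≈ 1.16635e-06.
By linearity: E[X] = C(190, 3)·p³ ≈ 1125180 · 1.16635e-06 ≈ 1.312.
Here α = 1, so p = 2/n is exactly at the triangle threshold p ~ 1/n. Asymptotically E[X] → c³/6 = 2³/6 = 4/3 ≈ 1.333, a bounded constant. In this regime the triangle count is asymptotically Poisson(c³/6).

E[X] ≈ 1.312; in regime p = Θ(1/n^{1}) E[X] stays bounded (at the triangle threshold p ~ 1/n).


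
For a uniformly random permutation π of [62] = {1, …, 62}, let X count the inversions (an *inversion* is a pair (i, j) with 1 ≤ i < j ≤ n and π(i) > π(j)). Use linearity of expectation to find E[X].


Write X = Σ X_I over the C(62, 2) = 1891 pairs i < j, with X_I the indicator of one inversion.
There are 1891 indicators.
For each fixed pair i < j, the values π(i) and π(j) are two distinct elements of {1, …, 62} in uniformly random order; by symmetry P[π(i) > π(j)] = 1/2.
By linearity: E[X] = 1891 · (1/2) = C(62, 2) · (1/2) = 1891/2 = 1891/2 ≈ 945.500.

E[X] = 1891/2 = 945.500.


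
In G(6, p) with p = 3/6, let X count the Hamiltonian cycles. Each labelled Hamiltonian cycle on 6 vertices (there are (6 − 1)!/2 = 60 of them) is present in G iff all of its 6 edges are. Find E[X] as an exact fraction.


K_6 has (6 − 1)!/2 = 60 labelled Hamiltonian cycles.
For each such Hamiltonian cycle H, let X_H = 1 if all 6 edges of H are present in G. Then P[X_H = 1] = p^{6} = (1/2)^{6} = 1/64.
By linearity of expectation: E[X] = Σ_H E[X_H] = 60 · p^{6} = 60 · 1/64 = 15/16.
Numerically: E[X] ≈ 0.9375.

E[X] = 60 · (1/2)^{6} = 15/16 ≈ 0.9375.


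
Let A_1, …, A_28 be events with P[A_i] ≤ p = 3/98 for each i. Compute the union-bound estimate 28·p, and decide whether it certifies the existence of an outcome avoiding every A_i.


Union bound: P[∪_{i=1}^{28} A_i] ≤ Σ_i P[A_i] ≤ 28·p = 28·(3/98) = 6/7.
Numerically: 6/7 ≈ 0.857143.
Is 6/7 < 1? YES.
Since P[∪ A_i] ≤ 6/7 < 1, the complement has P[∩ A_i^c] ≥ 1 − 6/7 = 1/7 > 0, so some outcome avoids every A_i.

28·p = 6/7 ≈ 0.857143; existence CERTIFIED by the union bound.


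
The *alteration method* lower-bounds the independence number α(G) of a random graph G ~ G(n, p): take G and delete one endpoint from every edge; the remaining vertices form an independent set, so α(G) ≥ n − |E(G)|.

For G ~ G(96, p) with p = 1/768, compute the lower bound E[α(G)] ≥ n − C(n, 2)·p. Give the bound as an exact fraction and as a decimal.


E[|E(G)|] = C(96, 2)·p = 4560 · (1/768) = 95/16.
E[α(G)] ≥ n − E[|E(G)|] = 96 − 95/16 = 1441/16.
Numerically: ≈ 90.0625.
(This is only a lower bound; the true E[α(G)] may be larger.)

E[α(G)] ≥ 1441/16 ≈ 90.0625.


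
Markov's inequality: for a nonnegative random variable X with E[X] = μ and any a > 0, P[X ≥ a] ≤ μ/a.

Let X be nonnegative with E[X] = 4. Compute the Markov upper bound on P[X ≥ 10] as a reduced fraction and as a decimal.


μ = E[X] = 4, a = 10.
Markov: P[X ≥ 10] ≤ μ/a = (4)/10 = 2/5.
Numerically: ≈ 0.4000.
(Since a = 10 > μ = 4.0000, the bound 2/5 is < 1 and informative.)

P[X ≥ 10] ≤ 2/5 ≈ 0.4000.


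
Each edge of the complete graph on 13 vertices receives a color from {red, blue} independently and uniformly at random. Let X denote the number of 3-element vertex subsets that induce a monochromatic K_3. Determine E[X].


Let X = Σ_S X_S over the C(13, 3) = 286 subsets S of size 3, where X_S = 1 if the K_3 on S is monochromatic.
For a fixed S, the K_3 on S has C(3, 2) = 3 edges. P[all 3 edges red] = (1/2)^3, and likewise for blue, so P[monochromatic] = 2·(1/2)^3 = 2^{1 − 3} = 1/4.
By linearity of expectation: E[X] = C(13, 3) · 2^{1 − 3} = 286 · 1/4 = 143/2.
Numerically: E[X] ≈ 71.5000.

E[X] = C(13,3)·2^(1−C(3,2)) = 143/2 ≈ 71.5000.


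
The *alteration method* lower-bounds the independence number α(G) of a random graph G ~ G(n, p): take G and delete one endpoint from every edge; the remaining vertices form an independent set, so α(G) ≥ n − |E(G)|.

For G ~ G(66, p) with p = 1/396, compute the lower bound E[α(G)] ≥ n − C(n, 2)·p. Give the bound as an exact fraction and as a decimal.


E[|E(G)|] = C(66, 2)·p = 2145 · (1/396) = 65/12.
E[α(G)] ≥ n − E[|E(G)|] = 66 − 65/12 = 727/12.
Numerically: ≈ 60.583.
(This is only a lower bound; the true E[α(G)] may be larger.)

E[α(G)] ≥ 727/12 ≈ 60.583.


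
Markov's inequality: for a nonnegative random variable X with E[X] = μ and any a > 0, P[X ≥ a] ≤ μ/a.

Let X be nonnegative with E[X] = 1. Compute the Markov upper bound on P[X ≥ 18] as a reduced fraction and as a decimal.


μ = E[X] = 1, a = 18.
Markov: P[X ≥ 18] ≤ μ/a = (1)/18 = 1/18.
Numerically: ≈ 0.055556.
(Since a = 18 > μ = 1.000000, the bound 1/18 is < 1 and informative.)

P[X ≥ 18] ≤ 1/18 ≈ 0.055556.


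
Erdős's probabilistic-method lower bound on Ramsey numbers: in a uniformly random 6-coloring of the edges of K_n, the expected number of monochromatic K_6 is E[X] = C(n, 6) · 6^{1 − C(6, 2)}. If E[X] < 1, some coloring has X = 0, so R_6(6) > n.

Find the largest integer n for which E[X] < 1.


We need C(n, 6) · 6^{1 − 15} < 1, i.e. C(n, 6) < 6^{15 − 1} = 78364164096.
Check values of n near the boundary:
  n = 194: C(194, 6) = 68482017072; 68482017072 < 78364164096? YES
  n = 195: C(195, 6) = 70656049360; 70656049360 < 78364164096? YES
  n = 196: C(196, 6) = 72887293024; 72887293024 < 78364164096? YES
  n = 197: C(197, 6) = 75176946208; 75176946208 < 78364164096? YES
  n = 198: C(198, 6) = 77526225777; 77526225777 < 78364164096? YES
  n = 199: C(199, 6) = 79936367511; 79936367511 < 78364164096? NO
  n = 200: C(200, 6) = 82408626300; 82408626300 < 78364164096? NO
The largest n with C(n, 6) < 78364164096 is n = 198 (where E[X] = 25842075259/26121388032 ≈ 0.9893071). Hence R_6(6) > 198, i.e. R_6(6) ≥ 199.

Largest n = 198; hence R_6(6) > 198.


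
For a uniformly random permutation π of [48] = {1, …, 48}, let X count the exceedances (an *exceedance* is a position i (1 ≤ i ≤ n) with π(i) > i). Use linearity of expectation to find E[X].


Write X = Σ_{i=1}^{48} X_i, where X_i = 1_{π(i) > i}.
For each fixed i, π(i) is uniform over {1, …, 48} (marginal of a uniform permutation), so P[π(i) > i] = (n − i)/n. Summing: Σ_{i=1}^{48} (n − i)/n = (0 + 1 + … + 47)/48 = 48(48 − 1)/(2·48) = (48 − 1)/2.
Hence E[X] = Σ_{i=1}^{48} (48 − i)/48 = 47/2 ≈ 23.50000.

E[X] = 47/2 = 23.50000.


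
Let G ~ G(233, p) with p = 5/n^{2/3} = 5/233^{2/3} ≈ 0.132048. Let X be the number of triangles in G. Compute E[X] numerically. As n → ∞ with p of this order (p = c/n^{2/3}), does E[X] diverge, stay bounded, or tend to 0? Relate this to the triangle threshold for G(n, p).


Number of potential triangles: C(233, 3) = 2081156.
Each occurs with probability p³ ≈ (0.132048)³ ≈ 2.30249222e-03.
By linearity: E[X] = C(233, 3)·p³ ≈ 2081156 · 2.30249222e-03 ≈ 4791.845494.
Since α = 2/3 < 1, p = c/n^{2/3} ≫ 1/n is above the triangle threshold p ~ 1/n. Asymptotically E[X] ~ (c³/6)·n^{3(1−α)} = (5³/6)·n^{1} → ∞; triangles are abundant w.h.p.

E[X] ≈ 4791.845494; in regime p = Θ(1/n^{2/3}) E[X] diverges (above the triangle threshold p ~ 1/n).


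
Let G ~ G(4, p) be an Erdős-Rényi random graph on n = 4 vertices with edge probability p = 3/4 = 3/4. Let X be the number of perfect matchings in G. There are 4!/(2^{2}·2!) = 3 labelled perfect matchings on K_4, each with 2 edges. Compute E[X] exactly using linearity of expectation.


K_4 has 4!/(2^{2}·2!) = 3 labelled perfect matchings.
For each such perfect matching H, let X_H = 1 if all 2 edges of H are present in G. Then P[X_H = 1] = p^{2} = (3/4)^{2} = 9/16.
By linearity of expectation: E[X] = Σ_H E[X_H] = 3 · p^{2} = 3 · 9/16 = 27/16.
Numerically: E[X] ≈ 1.6875.

E[X] = 3 · (3/4)^{2} = 27/16 ≈ 1.6875.


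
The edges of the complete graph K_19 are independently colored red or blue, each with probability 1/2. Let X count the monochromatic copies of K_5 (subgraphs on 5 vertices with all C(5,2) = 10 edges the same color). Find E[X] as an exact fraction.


Let X = Σ_S X_S over the C(19, 5) = 11628 subsets S of size 5, where X_S = 1 if the K_5 on S is monochromatic.
For a fixed S, the K_5 on S has C(5, 2) = 10 edges. P[all 10 edges red] = (1/2)^10, and likewise for blue, so P[monochromatic] = 2·(1/2)^10 = 2^{1 − 10} = 1/512.
Summing: E[X] = C(19, 5) · 2^{1 − 10} = 11628 · 1/512 = 2907/128.
Numerically: E[X] ≈ 22.710938.

E[X] = C(19,5)·2^(1−C(5,2)) = 2907/128 ≈ 22.710938.


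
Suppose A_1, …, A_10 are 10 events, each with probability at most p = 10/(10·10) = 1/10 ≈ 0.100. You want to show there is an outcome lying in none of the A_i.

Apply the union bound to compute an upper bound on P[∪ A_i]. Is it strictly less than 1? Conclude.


Union bound: P[∪_{i=1}^{10} A_i] ≤ Σ_i P[A_i] ≤ 10·p = 10·(1/10) = 1.
Numerically: 1 ≈ 1.000.
Is 1 < 1? NO.
Since the bound 1 is ≥ 1, the union bound is uninformative here; it does NOT by itself certify existence.

10·p = 1 ≈ 1.000; existence NOT certified by the union bound.


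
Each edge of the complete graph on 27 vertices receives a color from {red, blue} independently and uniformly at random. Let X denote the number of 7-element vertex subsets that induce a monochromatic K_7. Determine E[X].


Let X = Σ_S X_S over the C(27, 7) = 888030 subsets S of size 7, where X_S = 1 if the K_7 on S is monochromatic.
For a fixed S, the K_7 on S has C(7, 2) = 21 edges. P[all 21 edges red] = (1/2)^21, and likewise for blue, so P[monochromatic] = 2·(1/2)^21 = 2^{1 − 21} = 1/1048576.
By linearity of expectation: E[X] = C(27, 7) · 2^{1 − 21} = 888030 · 1/1048576 = 444015/524288.
Numerically: E[X] ≈ 0.84689.

E[X] = C(27,7)·2^(1−C(7,2)) = 444015/524288 ≈ 0.84689.


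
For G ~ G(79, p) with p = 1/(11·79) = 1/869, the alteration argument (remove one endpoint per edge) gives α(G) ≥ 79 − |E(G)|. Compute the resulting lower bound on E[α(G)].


E[|E(G)|] = C(79, 2)·p = 3081 · (1/869) = 39/11.
E[α(G)] ≥ n − E[|E(G)|] = 79 − 39/11 = 830/11.
Numerically: ≈ 75.454545.
(This is only a lower bound; the true E[α(G)] may be larger.)

E[α(G)] ≥ 830/11 ≈ 75.454545.


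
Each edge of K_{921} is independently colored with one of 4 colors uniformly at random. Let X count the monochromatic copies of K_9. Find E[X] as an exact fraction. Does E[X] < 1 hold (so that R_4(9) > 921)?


E[X] = C(921, 9) · 4^{1 − 36} = 1263413444025789313455 · 4^{−35} = 1263413444025789313455/1180591620717411303424.
As a reduced fraction: E[X] = 1263413444025789313455/1180591620717411303424 ≈ 1.0701528.
Is E[X] < 1? NO.
Since E[X] ≥ 1, the first-moment bound is inconclusive at n = 921; it does NOT by itself certify R_4(9) > 921.

E[X] = 1263413444025789313455/1180591620717411303424 ≈ 1.0701528; E[X] ≥ 1; first-moment method inconclusive here.


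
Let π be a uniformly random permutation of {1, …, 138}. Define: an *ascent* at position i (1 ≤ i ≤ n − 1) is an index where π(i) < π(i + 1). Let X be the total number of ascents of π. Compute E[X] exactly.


Write X = Σ X_I over i = 1, …, 137, with X_I the indicator of one ascent.
There are 137 indicators.
For each fixed i, the pair (π(i), π(i+1)) is a uniformly random ordered pair of distinct values from {1, …, 138}; by symmetry P[π(i) < π(i+1)] = 1/2.
By linearity: E[X] = 137 · (1/2) = (138 − 1) · (1/2) = 137/2 ≈ 68.50000.

E[X] = 137/2 = 68.50000.


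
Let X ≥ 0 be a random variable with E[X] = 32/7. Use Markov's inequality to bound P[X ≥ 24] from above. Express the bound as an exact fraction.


μ = E[X] = 32/7, a = 24.
Markov: P[X ≥ 24] ≤ μ/a = (32/7)/24 = 4/21.
Numerically: ≈ 0.190.
(Since a = 24 > μ = 4.571, the bound 4/21 is < 1 and informative.)

P[X ≥ 24] ≤ 4/21 ≈ 0.190.


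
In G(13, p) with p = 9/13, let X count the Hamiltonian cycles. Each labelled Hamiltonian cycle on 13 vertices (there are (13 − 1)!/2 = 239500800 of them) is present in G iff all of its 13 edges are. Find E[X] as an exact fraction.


K_13 has (13 − 1)!/2 = 239500800 labelled Hamiltonian cycles.
For each such Hamiltonian cycle H, let X_H = 1 if all 13 edges of H are present in G. Then P[X_H = 1] = p^{13} = (9/13)^{13} = 2541865828329/302875106592253.
Summing the indicators: E[X] = Σ_H E[X_H] = 239500800 · p^{13} = 239500800 · 2541865828329/302875106592253 = 608778899377458163200/302875106592253.
Numerically: E[X] ≈ 2.01e+06.

E[X] = 239500800 · (9/13)^{13} = 608778899377458163200/302875106592253 ≈ 2.01e+06.


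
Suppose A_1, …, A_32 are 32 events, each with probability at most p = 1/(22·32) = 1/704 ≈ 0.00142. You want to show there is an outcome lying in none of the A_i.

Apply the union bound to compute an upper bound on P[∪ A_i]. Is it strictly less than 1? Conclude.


Union bound: P[∪_{i=1}^{32} A_i] ≤ Σ_i P[A_i] ≤ 32·p = 32·(1/704) = 1/22.
Numerically: 1/22 ≈ 0.04545.
Is 1/22 < 1? YES.
Since P[∪ A_i] ≤ 1/22 < 1, the complement has P[∩ A_i^c] ≥ 1 − 1/22 = 21/22 > 0, so some outcome avoids every A_i.

32·p = 1/22 ≈ 0.04545; existence CERTIFIED by the union bound.
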